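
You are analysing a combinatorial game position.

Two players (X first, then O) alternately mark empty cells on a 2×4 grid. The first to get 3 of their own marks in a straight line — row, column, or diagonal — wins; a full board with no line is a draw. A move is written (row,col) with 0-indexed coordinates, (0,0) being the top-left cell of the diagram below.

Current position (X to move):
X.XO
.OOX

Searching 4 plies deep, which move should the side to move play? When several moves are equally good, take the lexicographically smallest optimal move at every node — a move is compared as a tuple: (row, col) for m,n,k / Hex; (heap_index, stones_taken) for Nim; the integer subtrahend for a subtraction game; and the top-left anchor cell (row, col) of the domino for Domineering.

X's best at [X.XO/.OOX]: (0,1)

p1 X@[X.XO/.OOX]: (0,1)[XXXO/.OOX]+1* (1,0)[X.XO/XOOX]+0
p2 O@[XXXO/.OOX] terminal -1; root [X.XO/.OOX] d4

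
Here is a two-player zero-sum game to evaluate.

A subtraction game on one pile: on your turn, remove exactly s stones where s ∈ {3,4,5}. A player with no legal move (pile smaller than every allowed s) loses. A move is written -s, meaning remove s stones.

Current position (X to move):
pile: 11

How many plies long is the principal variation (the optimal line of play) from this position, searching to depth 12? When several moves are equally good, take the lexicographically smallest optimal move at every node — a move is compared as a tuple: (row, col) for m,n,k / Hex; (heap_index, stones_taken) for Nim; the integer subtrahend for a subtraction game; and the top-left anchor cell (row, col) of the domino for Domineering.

PV length from [11]: 3 plies

[11] X move#1: -3:+1/8*, -4:-1/7, -5:-1/6
[8] O move#2: -3:-1/5*, -4:-1/4, -5:-1/3
[5] X move#3: -3:+1/2*, -4:+1/1, -5:+1/0
[2] end (terminal -1, O#4); searched 11 to 12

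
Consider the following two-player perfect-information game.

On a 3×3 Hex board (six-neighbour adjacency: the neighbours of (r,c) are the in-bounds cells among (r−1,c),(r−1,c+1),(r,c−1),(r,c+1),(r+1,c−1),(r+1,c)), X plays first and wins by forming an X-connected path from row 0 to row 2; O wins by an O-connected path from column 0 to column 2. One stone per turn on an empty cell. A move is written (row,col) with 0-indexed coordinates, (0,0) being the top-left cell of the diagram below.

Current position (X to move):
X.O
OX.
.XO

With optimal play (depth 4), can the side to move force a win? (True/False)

X winning at [X.O/OX./.XO]: True

p1 X@[X.O/OX./.XO]: (0,1)[XXO/OX./.XO]+1* (1,2)[X.O/OXX/.XO]-1 (2,0)[X.O/OX./XXO]-1
p2 O@[XXO/OX./.XO] terminal -1; root [X.O/OX./.XO] d4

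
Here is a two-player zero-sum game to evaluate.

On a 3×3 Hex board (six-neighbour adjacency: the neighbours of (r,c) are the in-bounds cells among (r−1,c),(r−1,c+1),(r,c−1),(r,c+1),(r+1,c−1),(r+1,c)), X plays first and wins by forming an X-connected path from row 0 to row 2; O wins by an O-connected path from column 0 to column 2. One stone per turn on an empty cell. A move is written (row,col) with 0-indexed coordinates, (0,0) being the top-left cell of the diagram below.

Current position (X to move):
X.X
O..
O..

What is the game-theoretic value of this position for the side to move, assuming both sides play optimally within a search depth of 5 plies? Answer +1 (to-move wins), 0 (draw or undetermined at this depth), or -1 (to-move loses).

value(X.X/O../O.., X) = +1

p1 X@[X.X/O../O..]: (0,1)[XXX/O../O..]-1 (1,1)[X.X/OX./O..]-1 (1,2)[X.X/O.X/O..]+1* (2,1)[X.X/O../OX.]+1 (2,2)[X.X/O../O.X]-1
p2 O@[X.X/O.X/O..]: (0,1)[XOX/O.X/O..]-1* (1,1)[X.X/OOX/O..]-1 (2,1)[X.X/O.X/OO.]-1 (2,2)[X.X/O.X/O.O]-1
p3 X@[XOX/O.X/O..]: (1,1)[XOX/OXX/O..]+1* (2,1)[XOX/O.X/OX.]+1 (2,2)[XOX/O.X/O.X]+1
p4 O@[XOX/OXX/O..]: (2,1)[XOX/OXX/OO.]-1* (2,2)[XOX/OXX/O.O]-1
p5 X@[XOX/OXX/OO.]: (2,2)[XOX/OXX/OOX]+1*
p6 O@[XOX/OXX/OOX] terminal -1; root [X.X/O../O..] d5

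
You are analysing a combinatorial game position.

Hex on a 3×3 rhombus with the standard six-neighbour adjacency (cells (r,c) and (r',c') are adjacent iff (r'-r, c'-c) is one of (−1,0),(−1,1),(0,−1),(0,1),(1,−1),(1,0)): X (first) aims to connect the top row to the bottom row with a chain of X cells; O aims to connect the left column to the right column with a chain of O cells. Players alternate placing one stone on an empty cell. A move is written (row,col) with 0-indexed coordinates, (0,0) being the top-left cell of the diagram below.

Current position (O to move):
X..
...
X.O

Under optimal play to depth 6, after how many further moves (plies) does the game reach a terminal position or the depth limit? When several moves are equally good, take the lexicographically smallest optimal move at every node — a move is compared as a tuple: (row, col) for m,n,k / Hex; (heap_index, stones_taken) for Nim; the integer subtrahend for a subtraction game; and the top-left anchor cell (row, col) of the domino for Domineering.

p1 O@[X../.../X.O]: (0,1)[XO./.../X.O]-1* (0,2)[X.O/.../X.O]-1 (1,0)[X../O../X.O]-1 (1,1)[X../.O./X.O]-1 (1,2)[X../..O/X.O]-1 (2,1)[X../.../XOO]-1
p2 X@[XO./.../X.O]: (0,2)[XOX/.../X.O]+1* (1,0)[XO./X../X.O]+1 (1,1)[XO./.X./X.O]+1 (1,2)[XO./..X/X.O]+1 (2,1)[XO./.../XXO]+1
p3 O@[XOX/.../X.O]: (1,0)[XOX/O../X.O]-1* (1,1)[XOX/.O./X.O]-1 (1,2)[XOX/..O/X.O]-1 (2,1)[XOX/.../XOO]-1
p4 X@[XOX/O../X.O]: (1,1)[XOX/OX./X.O]+1* (1,2)[XOX/O.X/X.O]+1 (2,1)[XOX/O../XXO]+1
p5 O@[XOX/OX./X.O] terminal -1; root [X../.../X.O] d6

PV length from [X../.../X.O]: 4 plies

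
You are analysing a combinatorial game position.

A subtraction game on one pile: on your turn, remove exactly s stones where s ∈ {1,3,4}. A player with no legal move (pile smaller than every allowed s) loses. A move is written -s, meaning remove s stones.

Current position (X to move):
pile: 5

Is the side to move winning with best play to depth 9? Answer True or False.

X winning at [5]: True

p1 X@[5]: -1[4]-1 -3[2]+1* -4[1]-1
p2 O@[2]: -1[1]-1*
p3 X@[1]: -1[0]+1*
p4 O@[0] terminal -1; root [5] d9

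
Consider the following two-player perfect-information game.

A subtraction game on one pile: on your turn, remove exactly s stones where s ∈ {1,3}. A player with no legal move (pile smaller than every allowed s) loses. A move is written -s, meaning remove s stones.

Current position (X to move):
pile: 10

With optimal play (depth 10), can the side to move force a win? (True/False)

p1 X@[10]: -1[9]-1* -3[7]-1
p2 O@[9]: -1[8]+1* -3[6]+1
p3 X@[8]: -1[7]-1* -3[5]-1
p4 O@[7]: -1[6]+1* -3[4]+1
p5 X@[6]: -1[5]-1* -3[3]-1
p6 O@[5]: -1[4]+1* -3[2]+1
p7 X@[4]: -1[3]-1* -3[1]-1
p8 O@[3]: -1[2]+1* -3[0]+1
p9 X@[2]: -1[1]-1*
p10 O@[1]: -1[0]+1*
p11 X@[0] terminal -1; root [10] d10

X winning at [10]: False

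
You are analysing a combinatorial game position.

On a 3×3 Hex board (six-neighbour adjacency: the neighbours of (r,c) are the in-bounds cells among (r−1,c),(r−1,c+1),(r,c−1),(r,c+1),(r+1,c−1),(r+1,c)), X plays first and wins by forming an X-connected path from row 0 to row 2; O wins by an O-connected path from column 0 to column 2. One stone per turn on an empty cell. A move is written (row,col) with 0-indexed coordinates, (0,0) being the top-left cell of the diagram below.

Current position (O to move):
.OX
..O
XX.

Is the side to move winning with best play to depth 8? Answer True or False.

ply 1, O at .OX/..O/XX. | (0,0)=-1→OOX/..O/XX.; (1,0)=-1→.OX/O.O/XX.; (1,1)=+1→.OX/.OO/XX.*; (2,2)=-1→.OX/..O/XXO
ply 2, X at .OX/.OO/XX. | (0,0)=-1→XOX/.OO/XX.*; (1,0)=-1→.OX/XOO/XX.; (2,2)=-1→.OX/.OO/XXX
ply 3, O at XOX/.OO/XX. | (1,0)=+1→XOX/OOO/XX.*; (2,2)=-1→XOX/.OO/XXO
ply 4: XOX/OOO/XX. is terminal -1 (X); from .OX/..O/XX. depth 8

O winning at [.OX/..O/XX.]: True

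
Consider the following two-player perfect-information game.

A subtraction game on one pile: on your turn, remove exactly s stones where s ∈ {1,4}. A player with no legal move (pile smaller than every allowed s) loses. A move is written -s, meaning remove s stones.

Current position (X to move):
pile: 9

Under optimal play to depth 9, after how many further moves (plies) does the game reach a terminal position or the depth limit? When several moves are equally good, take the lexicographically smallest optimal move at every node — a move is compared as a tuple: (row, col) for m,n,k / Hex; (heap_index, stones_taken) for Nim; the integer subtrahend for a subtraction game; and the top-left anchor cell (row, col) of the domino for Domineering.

ply 1, X at 9 | -1=-1→8; -4=+1→5*
ply 2, O at 5 | -1=-1→4*; -4=-1→1
ply 3, X at 4 | -1=-1→3; -4=+1→0*
ply 4: 0 is terminal -1 (O); from 9 depth 9

PV length from [9]: 3 plies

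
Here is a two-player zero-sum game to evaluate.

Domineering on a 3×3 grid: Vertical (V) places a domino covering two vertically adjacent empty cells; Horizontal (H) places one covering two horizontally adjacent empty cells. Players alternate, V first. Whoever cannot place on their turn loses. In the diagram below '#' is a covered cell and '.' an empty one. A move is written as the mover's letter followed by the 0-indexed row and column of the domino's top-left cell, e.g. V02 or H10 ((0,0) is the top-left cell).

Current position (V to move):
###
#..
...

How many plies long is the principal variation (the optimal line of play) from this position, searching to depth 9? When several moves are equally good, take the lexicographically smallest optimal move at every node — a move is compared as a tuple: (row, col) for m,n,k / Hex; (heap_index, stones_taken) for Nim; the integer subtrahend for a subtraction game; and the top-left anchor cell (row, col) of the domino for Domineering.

[###/#../...] V move#1: V11:+1/###/##./.#.*, V12:-1/###/#.#/..#
[###/##./.#.] end (terminal -1, H#2); searched ###/#../... to 9

PV length from [###/#../...]: 1 ply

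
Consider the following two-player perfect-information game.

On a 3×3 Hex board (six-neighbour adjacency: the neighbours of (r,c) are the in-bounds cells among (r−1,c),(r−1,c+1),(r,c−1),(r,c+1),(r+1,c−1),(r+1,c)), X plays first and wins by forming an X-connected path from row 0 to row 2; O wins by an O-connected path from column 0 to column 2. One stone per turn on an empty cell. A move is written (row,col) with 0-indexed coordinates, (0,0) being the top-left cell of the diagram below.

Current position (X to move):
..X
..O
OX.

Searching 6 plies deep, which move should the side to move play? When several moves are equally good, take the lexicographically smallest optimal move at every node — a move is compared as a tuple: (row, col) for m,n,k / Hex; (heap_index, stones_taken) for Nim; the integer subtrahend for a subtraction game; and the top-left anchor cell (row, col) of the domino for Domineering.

X's best at [..X/..O/OX.]: (1,1)

p1 X@[..X/..O/OX.]: (0,0)[X.X/..O/OX.]-1 (0,1)[.XX/..O/OX.]-1 (1,0)[..X/X.O/OX.]-1 (1,1)[..X/.XO/OX.]+1* (2,2)[..X/..O/OXX]-1
p2 O@[..X/.XO/OX.] terminal -1; root [..X/..O/OX.] d6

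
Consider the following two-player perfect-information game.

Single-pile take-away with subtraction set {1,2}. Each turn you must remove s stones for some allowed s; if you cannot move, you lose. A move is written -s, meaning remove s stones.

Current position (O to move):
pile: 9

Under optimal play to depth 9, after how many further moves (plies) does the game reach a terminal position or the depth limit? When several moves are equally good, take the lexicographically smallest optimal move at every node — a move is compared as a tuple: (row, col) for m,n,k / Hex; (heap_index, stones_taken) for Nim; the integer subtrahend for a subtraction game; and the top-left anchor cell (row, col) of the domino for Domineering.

[9] O move#1: -1:-1/8*, -2:-1/7
[8] X move#2: -1:-1/7, -2:+1/6*
[6] O move#3: -1:-1/5*, -2:-1/4
[5] X move#4: -1:-1/4, -2:+1/3*
[3] O move#5: -1:-1/2*, -2:-1/1
[2] X move#6: -1:-1/1, -2:+1/0*
[0] end (terminal -1, O#7); searched 9 to 9

PV length from [9]: 6 plies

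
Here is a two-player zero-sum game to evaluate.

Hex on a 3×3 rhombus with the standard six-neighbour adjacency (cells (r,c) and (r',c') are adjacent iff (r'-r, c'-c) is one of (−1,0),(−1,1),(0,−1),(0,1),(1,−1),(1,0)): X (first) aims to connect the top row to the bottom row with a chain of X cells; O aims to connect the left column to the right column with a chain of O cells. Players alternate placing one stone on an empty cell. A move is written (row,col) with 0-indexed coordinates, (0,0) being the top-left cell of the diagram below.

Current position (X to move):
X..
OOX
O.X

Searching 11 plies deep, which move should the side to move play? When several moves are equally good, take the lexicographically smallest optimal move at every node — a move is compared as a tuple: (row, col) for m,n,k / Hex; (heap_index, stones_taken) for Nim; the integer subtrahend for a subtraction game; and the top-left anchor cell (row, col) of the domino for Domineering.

ply 1, X at X../OOX/O.X | (0,1)=-1→XX./OOX/O.X; (0,2)=+1→X.X/OOX/O.X*; (2,1)=-1→X../OOX/OXX
ply 2: X.X/OOX/O.X is terminal -1 (O); from X../OOX/O.X depth 11

X's best at [X../OOX/O.X]: (0,2)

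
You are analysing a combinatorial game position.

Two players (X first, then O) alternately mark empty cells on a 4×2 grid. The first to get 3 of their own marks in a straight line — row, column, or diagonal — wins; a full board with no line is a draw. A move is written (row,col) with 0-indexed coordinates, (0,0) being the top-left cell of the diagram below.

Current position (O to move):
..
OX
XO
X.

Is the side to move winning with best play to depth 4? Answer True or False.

O winning at [../OX/XO/X.]: False

p1 O@[../OX/XO/X.]: (0,0)[O./OX/XO/X.]+0* (0,1)[.O/OX/XO/X.]+0 (3,1)[../OX/XO/XO]+0
p2 X@[O./OX/XO/X.]: (0,1)[OX/OX/XO/X.]+0* (3,1)[O./OX/XO/XX]+0
p3 O@[OX/OX/XO/X.]: (3,1)[OX/OX/XO/XO]+0*
p4 X@[OX/OX/XO/XO] terminal +0; root [../OX/XO/X.] d4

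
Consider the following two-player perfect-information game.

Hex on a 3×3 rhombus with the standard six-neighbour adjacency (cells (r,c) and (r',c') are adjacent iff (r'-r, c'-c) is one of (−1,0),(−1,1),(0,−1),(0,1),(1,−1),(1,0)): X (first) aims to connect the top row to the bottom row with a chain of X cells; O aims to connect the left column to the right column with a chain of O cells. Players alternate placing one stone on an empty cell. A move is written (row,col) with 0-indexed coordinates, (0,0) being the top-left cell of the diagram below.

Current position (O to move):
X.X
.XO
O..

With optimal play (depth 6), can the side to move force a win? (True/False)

O winning at [X.X/.XO/O..]: True

p1 O@[X.X/.XO/O..]: (0,1)[XOX/.XO/O..]-1 (1,0)[X.X/OXO/O..]-1 (2,1)[X.X/.XO/OO.]+1* (2,2)[X.X/.XO/O.O]-1
p2 X@[X.X/.XO/OO.] terminal -1; root [X.X/.XO/O..] d6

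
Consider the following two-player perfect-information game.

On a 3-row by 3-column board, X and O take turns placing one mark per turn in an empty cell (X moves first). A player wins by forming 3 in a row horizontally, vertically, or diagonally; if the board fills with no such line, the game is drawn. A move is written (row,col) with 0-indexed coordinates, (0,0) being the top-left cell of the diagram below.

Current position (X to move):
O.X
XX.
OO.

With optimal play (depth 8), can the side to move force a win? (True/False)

[O.X/XX./OO.] X move#1: (0,1):-1/OXX/XX./OO., (1,2):+1/O.X/XXX/OO.*, (2,2):+0/O.X/XX./OOX
[O.X/XXX/OO.] end (terminal -1, O#2); searched O.X/XX./OO. to 8

X winning at [O.X/XX./OO.]: True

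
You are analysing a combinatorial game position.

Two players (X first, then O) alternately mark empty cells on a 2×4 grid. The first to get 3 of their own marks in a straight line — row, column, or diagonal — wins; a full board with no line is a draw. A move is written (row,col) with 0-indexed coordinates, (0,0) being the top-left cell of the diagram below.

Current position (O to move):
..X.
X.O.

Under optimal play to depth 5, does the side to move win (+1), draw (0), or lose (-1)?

[..X./X.O.] O move#1: (0,0):+0/O.X./X.O.*, (0,1):+0/.OX./X.O., (0,3):+0/..XO/X.O., (1,1):+0/..X./XOO., (1,3):+0/..X./X.OO
[O.X./X.O.] X move#2: (0,1):+0/OXX./X.O.*, (0,3):+0/O.XX/X.O., (1,1):+0/O.X./XXO., (1,3):+0/O.X./X.OX
[OXX./X.O.] O move#3: (0,3):+0/OXXO/X.O.*, (1,1):-1/OXX./XOO., (1,3):-1/OXX./X.OO
[OXXO/X.O.] X move#4: (1,1):+0/OXXO/XXO.*, (1,3):+0/OXXO/X.OX
[OXXO/XXO.] O move#5: (1,3):+0/OXXO/XXOO*
[OXXO/XXOO] end (terminal +0, X#6); searched ..X./X.O. to 5

value(..X./X.O., O) = 0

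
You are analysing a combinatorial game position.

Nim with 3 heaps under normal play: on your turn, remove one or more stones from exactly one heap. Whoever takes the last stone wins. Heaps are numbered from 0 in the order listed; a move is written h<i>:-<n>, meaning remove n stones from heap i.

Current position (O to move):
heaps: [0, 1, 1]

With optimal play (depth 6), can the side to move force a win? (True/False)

O winning at [(0,1,1)]: False

ply 1, O at (0,1,1) | h1:-1=-1→(0,0,1)*; h2:-1=-1→(0,1,0)
ply 2, X at (0,0,1) | h2:-1=+1→(0,0,0)*
ply 3: (0,0,0) is terminal -1 (O); from (0,1,1) depth 6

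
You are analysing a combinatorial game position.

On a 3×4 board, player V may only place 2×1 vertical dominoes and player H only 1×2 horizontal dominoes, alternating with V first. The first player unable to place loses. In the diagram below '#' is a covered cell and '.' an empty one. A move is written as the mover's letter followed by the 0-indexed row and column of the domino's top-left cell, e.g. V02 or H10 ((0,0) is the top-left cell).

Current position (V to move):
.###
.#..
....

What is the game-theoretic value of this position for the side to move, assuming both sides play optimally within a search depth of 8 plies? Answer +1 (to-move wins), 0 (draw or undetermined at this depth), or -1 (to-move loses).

value(.###/.#../...., V) = +1

[.###/.#../....] V move#1: V00:-1/####/##../...., V10:-1/.###/##../#..., V12:+1/.###/.##./..#.*, V13:+1/.###/.#.#/...#
[.###/.##./..#.] H move#2: H20:-1/.###/.##./###.*
[.###/.##./###.] V move#3: V00:+1/####/###./###.*, V13:+1/.###/.###/####
[####/###./###.] end (terminal -1, H#4); searched .###/.#../.... to 8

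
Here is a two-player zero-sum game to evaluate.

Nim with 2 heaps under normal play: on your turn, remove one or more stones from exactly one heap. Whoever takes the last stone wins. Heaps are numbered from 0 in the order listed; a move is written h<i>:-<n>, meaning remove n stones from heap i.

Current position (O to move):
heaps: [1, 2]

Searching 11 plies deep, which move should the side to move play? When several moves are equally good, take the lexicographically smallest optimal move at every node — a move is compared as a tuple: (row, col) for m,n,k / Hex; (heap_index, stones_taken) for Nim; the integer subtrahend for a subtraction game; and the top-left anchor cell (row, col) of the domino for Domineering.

O's best at [(1,2)]: h1:-1

p1 O@[(1,2)]: h0:-1[(0,2)]-1 h1:-1[(1,1)]+1* h1:-2[(1,0)]-1
p2 X@[(1,1)]: h0:-1[(0,1)]-1* h1:-1[(1,0)]-1
p3 O@[(0,1)]: h1:-1[(0,0)]+1*
p4 X@[(0,0)] terminal -1; root [(1,2)] d11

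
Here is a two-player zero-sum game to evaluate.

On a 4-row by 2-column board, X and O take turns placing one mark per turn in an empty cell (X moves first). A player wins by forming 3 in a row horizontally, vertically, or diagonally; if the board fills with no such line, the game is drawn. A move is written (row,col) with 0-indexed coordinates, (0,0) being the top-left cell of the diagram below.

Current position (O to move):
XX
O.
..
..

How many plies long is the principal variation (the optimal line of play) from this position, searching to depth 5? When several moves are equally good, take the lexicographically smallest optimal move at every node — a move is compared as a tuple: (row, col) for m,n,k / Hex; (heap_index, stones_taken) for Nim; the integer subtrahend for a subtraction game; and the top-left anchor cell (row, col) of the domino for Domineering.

PV length from [XX/O./../..]: 5 plies

ply 1, O at XX/O./../.. | (1,1)=+0→XX/OO/../..*; (2,0)=+0→XX/O./O./..; (2,1)=+0→XX/O./.O/..; (3,0)=+0→XX/O./../O.; (3,1)=+0→XX/O./../.O
ply 2, X at XX/OO/../.. | (2,0)=+0→XX/OO/X./..*; (2,1)=+0→XX/OO/.X/..; (3,0)=+0→XX/OO/../X.; (3,1)=+0→XX/OO/../.X
ply 3, O at XX/OO/X./.. | (2,1)=+0→XX/OO/XO/..*; (3,0)=+0→XX/OO/X./O.; (3,1)=+0→XX/OO/X./.O
ply 4, X at XX/OO/XO/.. | (3,0)=-1→XX/OO/XO/X.; (3,1)=+0→XX/OO/XO/.X*
ply 5, O at XX/OO/XO/.X | (3,0)=+0→XX/OO/XO/OX*
ply 6: XX/OO/XO/OX is terminal +0 (X); from XX/O./../.. depth 5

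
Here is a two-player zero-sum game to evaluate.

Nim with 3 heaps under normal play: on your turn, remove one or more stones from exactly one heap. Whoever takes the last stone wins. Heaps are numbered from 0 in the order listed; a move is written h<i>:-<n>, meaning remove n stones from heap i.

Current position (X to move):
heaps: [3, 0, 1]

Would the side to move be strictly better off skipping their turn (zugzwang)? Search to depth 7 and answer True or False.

zugzwang((3,0,1), X) = False

[(3,0,1)] X move#1: h0:-1:-1/(2,0,1), h0:-2:+1/(1,0,1)*, h0:-3:-1/(0,0,1), h2:-1:-1/(3,0,0)
[(1,0,1)] O move#2: h0:-1:-1/(0,0,1)*, h2:-1:-1/(1,0,0)
[(0,0,1)] X move#3: h2:-1:+1/(0,0,0)*
[(0,0,0)] end (terminal -1, O#4); searched (3,0,1) to 7
suppose X passes — search the same position with O to move:
pass> [(3,0,1)] O move#1: h0:-1:-1/(2,0,1), h0:-2:+1/(1,0,1)*, h0:-3:-1/(0,0,1), h2:-1:-1/(3,0,0)
pass> [(1,0,1)] X move#2: h0:-1:-1/(0,0,1)*, h2:-1:-1/(1,0,0)
pass> [(0,0,1)] O move#3: h2:-1:+1/(0,0,0)*
pass> [(0,0,0)] end (terminal -1, X#4); searched (3,0,1) to 7
for X: play +1, pass -1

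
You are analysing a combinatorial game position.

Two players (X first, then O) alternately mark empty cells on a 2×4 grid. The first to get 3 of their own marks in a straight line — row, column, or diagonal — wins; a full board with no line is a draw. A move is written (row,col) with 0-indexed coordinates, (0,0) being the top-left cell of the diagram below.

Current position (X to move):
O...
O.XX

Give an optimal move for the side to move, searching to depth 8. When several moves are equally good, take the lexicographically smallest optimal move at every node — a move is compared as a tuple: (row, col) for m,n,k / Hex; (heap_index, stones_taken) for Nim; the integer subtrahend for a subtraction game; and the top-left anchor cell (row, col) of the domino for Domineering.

X's best at [O.../O.XX]: (1,1)

ply 1, X at O.../O.XX | (0,1)=+0→OX../O.XX; (0,2)=+0→O.X./O.XX; (0,3)=+0→O..X/O.XX; (1,1)=+1→O.../OXXX*
ply 2: O.../OXXX is terminal -1 (O); from O.../O.XX depth 8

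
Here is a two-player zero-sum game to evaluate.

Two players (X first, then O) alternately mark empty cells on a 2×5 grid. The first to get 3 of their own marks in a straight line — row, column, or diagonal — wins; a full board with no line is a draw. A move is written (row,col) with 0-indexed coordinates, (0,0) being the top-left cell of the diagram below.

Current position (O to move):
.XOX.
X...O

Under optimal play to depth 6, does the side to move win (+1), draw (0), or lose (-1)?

[.XOX./X...O] O move#1: (0,0):+0/OXOX./X...O*, (0,4):+0/.XOXO/X...O, (1,1):+0/.XOX./XO..O, (1,2):+0/.XOX./X.O.O, (1,3):+0/.XOX./X..OO
[OXOX./X...O] X move#2: (0,4):+0/OXOXX/X...O*, (1,1):+0/OXOX./XX..O, (1,2):+0/OXOX./X.X.O, (1,3):+0/OXOX./X..XO
[OXOXX/X...O] O move#3: (1,1):+0/OXOXX/XO..O*, (1,2):+0/OXOXX/X.O.O, (1,3):+0/OXOXX/X..OO
[OXOXX/XO..O] X move#4: (1,2):+0/OXOXX/XOX.O*, (1,3):+0/OXOXX/XO.XO
[OXOXX/XOX.O] O move#5: (1,3):+0/OXOXX/XOXOO*
[OXOXX/XOXOO] end (terminal +0, X#6); searched .XOX./X...O to 6

value(.XOX./X...O, O) = 0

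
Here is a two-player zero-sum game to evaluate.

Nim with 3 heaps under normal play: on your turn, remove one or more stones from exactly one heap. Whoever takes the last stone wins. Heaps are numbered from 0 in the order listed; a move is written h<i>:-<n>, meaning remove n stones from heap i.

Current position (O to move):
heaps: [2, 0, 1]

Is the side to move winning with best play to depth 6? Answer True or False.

p1 O@[(2,0,1)]: h0:-1[(1,0,1)]+1* h0:-2[(0,0,1)]-1 h2:-1[(2,0,0)]-1
p2 X@[(1,0,1)]: h0:-1[(0,0,1)]-1* h2:-1[(1,0,0)]-1
p3 O@[(0,0,1)]: h2:-1[(0,0,0)]+1*
p4 X@[(0,0,0)] terminal -1; root [(2,0,1)] d6

O winning at [(2,0,1)]: True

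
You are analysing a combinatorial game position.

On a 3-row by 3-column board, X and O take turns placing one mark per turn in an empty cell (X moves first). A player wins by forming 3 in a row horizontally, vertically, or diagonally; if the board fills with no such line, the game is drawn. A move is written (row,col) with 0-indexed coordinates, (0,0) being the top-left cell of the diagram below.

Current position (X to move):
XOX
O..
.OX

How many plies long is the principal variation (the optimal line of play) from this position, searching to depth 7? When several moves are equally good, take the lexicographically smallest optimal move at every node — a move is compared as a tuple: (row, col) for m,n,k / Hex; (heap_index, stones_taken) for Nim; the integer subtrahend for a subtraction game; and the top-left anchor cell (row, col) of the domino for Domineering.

PV length from [XOX/O../.OX]: 1 ply

[XOX/O../.OX] X move#1: (1,1):+1/XOX/OX./.OX*, (1,2):+1/XOX/O.X/.OX, (2,0):-1/XOX/O../XOX
[XOX/OX./.OX] end (terminal -1, O#2); searched XOX/O../.OX to 7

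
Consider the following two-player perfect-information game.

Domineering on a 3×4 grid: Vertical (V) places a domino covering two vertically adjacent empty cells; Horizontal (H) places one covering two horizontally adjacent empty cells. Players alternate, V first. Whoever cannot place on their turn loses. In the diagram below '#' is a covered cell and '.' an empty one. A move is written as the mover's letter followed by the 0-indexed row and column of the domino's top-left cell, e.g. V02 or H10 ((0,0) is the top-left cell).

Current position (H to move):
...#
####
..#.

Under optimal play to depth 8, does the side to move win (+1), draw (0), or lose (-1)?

p1 H@[...#/####/..#.]: H00[##.#/####/..#.]+1* H01[.###/####/..#.]+1 H20[...#/####/###.]+1
p2 V@[##.#/####/..#.] terminal -1; root [...#/####/..#.] d8

value(...#/####/..#., H) = +1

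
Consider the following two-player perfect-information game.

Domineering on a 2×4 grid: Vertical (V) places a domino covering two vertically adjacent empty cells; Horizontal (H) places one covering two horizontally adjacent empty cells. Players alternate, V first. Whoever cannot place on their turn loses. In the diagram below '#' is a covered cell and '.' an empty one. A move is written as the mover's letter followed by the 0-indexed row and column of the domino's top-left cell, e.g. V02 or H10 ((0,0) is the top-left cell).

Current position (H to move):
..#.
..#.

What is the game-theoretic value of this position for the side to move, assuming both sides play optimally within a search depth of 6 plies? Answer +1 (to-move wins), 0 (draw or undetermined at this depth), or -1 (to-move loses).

value(..#./..#., H) = +1

ply 1, H at ..#./..#. | H00=+1→###./..#.*; H10=+1→..#./###.
ply 2, V at ###./..#. | V03=-1→####/..##*
ply 3, H at ####/..## | H10=+1→####/####*
ply 4: ####/#### is terminal -1 (V); from ..#./..#. depth 6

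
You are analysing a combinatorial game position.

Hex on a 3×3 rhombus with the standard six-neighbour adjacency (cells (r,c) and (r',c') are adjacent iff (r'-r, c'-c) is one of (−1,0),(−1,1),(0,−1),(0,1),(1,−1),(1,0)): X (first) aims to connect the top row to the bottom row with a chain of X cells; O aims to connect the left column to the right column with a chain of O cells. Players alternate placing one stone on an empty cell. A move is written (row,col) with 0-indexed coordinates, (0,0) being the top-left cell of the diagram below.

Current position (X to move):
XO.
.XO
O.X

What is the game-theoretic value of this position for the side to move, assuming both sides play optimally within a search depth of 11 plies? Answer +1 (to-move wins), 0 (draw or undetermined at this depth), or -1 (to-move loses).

value(XO./.XO/O.X, X) = +1

ply 1, X at XO./.XO/O.X | (0,2)=-1→XOX/.XO/O.X; (1,0)=-1→XO./XXO/O.X; (2,1)=+1→XO./.XO/OXX*
ply 2, O at XO./.XO/OXX | (0,2)=-1→XOO/.XO/OXX*; (1,0)=-1→XO./OXO/OXX
ply 3, X at XOO/.XO/OXX | (1,0)=+1→XOO/XXO/OXX*
ply 4: XOO/XXO/OXX is terminal -1 (O); from XO./.XO/O.X depth 11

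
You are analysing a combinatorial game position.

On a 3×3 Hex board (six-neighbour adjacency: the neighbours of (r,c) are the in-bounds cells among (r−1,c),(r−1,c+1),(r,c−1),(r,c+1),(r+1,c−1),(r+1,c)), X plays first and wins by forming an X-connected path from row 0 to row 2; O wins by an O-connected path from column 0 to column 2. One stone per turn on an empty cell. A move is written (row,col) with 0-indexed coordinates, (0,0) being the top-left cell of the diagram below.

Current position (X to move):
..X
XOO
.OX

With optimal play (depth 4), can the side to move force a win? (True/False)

ply 1, X at ..X/XOO/.OX | (0,0)=-1→X.X/XOO/.OX; (0,1)=-1→.XX/XOO/.OX; (2,0)=+1→..X/XOO/XOX*
ply 2, O at ..X/XOO/XOX | (0,0)=-1→O.X/XOO/XOX*; (0,1)=-1→.OX/XOO/XOX
ply 3, X at O.X/XOO/XOX | (0,1)=+1→OXX/XOO/XOX*
ply 4: OXX/XOO/XOX is terminal -1 (O); from ..X/XOO/.OX depth 4

X winning at [..X/XOO/.OX]: True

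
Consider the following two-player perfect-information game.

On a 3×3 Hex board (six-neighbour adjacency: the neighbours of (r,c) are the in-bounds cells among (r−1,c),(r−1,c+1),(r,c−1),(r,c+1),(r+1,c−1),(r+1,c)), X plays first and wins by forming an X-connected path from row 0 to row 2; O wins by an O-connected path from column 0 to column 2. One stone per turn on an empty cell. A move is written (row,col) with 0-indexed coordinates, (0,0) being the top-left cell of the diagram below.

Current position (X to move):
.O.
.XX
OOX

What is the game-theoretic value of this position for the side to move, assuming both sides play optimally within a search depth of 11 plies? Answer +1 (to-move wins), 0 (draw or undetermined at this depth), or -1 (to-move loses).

value(.O./.XX/OOX, X) = +1

p1 X@[.O./.XX/OOX]: (0,0)[XO./.XX/OOX]+1* (0,2)[.OX/.XX/OOX]+1 (1,0)[.O./XXX/OOX]+1
p2 O@[XO./.XX/OOX]: (0,2)[XOO/.XX/OOX]-1* (1,0)[XO./OXX/OOX]-1
p3 X@[XOO/.XX/OOX]: (1,0)[XOO/XXX/OOX]+1*
p4 O@[XOO/XXX/OOX] terminal -1; root [.O./.XX/OOX] d11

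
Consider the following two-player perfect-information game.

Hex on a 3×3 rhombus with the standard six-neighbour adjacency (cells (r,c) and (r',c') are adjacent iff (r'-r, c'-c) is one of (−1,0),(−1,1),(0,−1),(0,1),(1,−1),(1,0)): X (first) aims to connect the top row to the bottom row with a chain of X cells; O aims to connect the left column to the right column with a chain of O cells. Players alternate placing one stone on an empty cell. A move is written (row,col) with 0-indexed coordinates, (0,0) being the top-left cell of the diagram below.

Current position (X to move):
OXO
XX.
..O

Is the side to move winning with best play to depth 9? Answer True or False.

[OXO/XX./..O] X move#1: (1,2):+1/OXO/XXX/..O*, (2,0):+1/OXO/XX./X.O, (2,1):+1/OXO/XX./.XO
[OXO/XXX/..O] O move#2: (2,0):-1/OXO/XXX/O.O*, (2,1):-1/OXO/XXX/.OO
[OXO/XXX/O.O] X move#3: (2,1):+1/OXO/XXX/OXO*
[OXO/XXX/OXO] end (terminal -1, O#4); searched OXO/XX./..O to 9

X winning at [OXO/XX./..O]: True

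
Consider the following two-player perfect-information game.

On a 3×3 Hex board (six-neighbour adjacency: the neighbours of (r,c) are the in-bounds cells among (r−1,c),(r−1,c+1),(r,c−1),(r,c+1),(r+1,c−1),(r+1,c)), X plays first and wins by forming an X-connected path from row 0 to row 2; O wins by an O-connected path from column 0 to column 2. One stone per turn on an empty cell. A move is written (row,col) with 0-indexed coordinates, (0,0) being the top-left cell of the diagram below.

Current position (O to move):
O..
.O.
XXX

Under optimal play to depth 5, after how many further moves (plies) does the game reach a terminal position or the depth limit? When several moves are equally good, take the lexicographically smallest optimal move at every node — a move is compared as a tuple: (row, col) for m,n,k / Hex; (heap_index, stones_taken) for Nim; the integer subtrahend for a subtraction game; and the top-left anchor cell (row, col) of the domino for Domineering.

PV length from [O../.O./XXX]: 3 plies

ply 1, O at O../.O./XXX | (0,1)=+1→OO./.O./XXX*; (0,2)=+1→O.O/.O./XXX; (1,0)=+1→O../OO./XXX; (1,2)=+1→O../.OO/XXX
ply 2, X at OO./.O./XXX | (0,2)=-1→OOX/.O./XXX*; (1,0)=-1→OO./XO./XXX; (1,2)=-1→OO./.OX/XXX
ply 3, O at OOX/.O./XXX | (1,0)=-1→OOX/OO./XXX; (1,2)=+1→OOX/.OO/XXX*
ply 4: OOX/.OO/XXX is terminal -1 (X); from O../.O./XXX depth 5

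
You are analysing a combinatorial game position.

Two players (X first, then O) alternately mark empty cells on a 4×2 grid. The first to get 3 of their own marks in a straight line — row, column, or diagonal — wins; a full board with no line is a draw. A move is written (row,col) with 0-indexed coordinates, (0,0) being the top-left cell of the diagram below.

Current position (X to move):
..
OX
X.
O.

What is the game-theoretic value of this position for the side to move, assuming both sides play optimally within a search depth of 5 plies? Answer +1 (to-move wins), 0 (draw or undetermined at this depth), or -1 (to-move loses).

value(../OX/X./O., X) = +1

[../OX/X./O.] X move#1: (0,0):+0/X./OX/X./O., (0,1):+0/.X/OX/X./O., (2,1):+1/../OX/XX/O.*, (3,1):+0/../OX/X./OX
[../OX/XX/O.] O move#2: (0,0):-1/O./OX/XX/O.*, (0,1):-1/.O/OX/XX/O., (3,1):-1/../OX/XX/OO
[O./OX/XX/O.] X move#3: (0,1):+1/OX/OX/XX/O.*, (3,1):+1/O./OX/XX/OX
[OX/OX/XX/O.] end (terminal -1, O#4); searched ../OX/X./O. to 5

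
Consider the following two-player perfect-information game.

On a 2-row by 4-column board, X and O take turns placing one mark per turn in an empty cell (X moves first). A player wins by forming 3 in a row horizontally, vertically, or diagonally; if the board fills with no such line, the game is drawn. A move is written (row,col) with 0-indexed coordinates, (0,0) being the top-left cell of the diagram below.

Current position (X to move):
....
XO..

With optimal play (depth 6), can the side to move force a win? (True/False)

X winning at [..../XO..]: False

ply 1, X at ..../XO.. | (0,0)=+0→X.../XO..*; (0,1)=+0→.X../XO..; (0,2)=+0→..X./XO..; (0,3)=+0→...X/XO..; (1,2)=+0→..../XOX.; (1,3)=+0→..../XO.X
ply 2, O at X.../XO.. | (0,1)=+0→XO../XO..*; (0,2)=+0→X.O./XO..; (0,3)=+0→X..O/XO..; (1,2)=+0→X.../XOO.; (1,3)=+0→X.../XO.O
ply 3, X at XO../XO.. | (0,2)=+0→XOX./XO..*; (0,3)=+0→XO.X/XO..; (1,2)=+0→XO../XOX.; (1,3)=+0→XO../XO.X
ply 4, O at XOX./XO.. | (0,3)=+0→XOXO/XO..*; (1,2)=+0→XOX./XOO.; (1,3)=+0→XOX./XO.O
ply 5, X at XOXO/XO.. | (1,2)=+0→XOXO/XOX.*; (1,3)=+0→XOXO/XO.X
ply 6, O at XOXO/XOX. | (1,3)=+0→XOXO/XOXO*
ply 7: XOXO/XOXO is terminal +0 (X); from ..../XO.. depth 6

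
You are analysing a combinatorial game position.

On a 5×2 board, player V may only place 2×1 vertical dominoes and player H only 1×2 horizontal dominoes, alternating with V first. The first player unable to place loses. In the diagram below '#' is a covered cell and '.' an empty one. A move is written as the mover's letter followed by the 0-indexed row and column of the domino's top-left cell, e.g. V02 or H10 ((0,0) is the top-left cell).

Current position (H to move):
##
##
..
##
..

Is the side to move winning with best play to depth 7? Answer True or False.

H winning at [##/##/../##/..]: True

p1 H@[##/##/../##/..]: H20[##/##/##/##/..]+1* H40[##/##/../##/##]+1
p2 V@[##/##/##/##/..] terminal -1; root [##/##/../##/..] d7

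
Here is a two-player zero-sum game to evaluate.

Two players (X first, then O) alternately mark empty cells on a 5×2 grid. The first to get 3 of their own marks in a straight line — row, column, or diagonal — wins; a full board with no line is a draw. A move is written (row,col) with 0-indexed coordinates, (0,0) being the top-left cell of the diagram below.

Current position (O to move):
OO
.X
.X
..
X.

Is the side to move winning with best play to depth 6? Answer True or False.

ply 1, O at OO/.X/.X/../X. | (1,0)=-1→OO/OX/.X/../X.; (2,0)=-1→OO/.X/OX/../X.; (3,0)=-1→OO/.X/.X/O./X.; (3,1)=+0→OO/.X/.X/.O/X.*; (4,1)=-1→OO/.X/.X/../XO
ply 2, X at OO/.X/.X/.O/X. | (1,0)=+0→OO/XX/.X/.O/X.*; (2,0)=+0→OO/.X/XX/.O/X.; (3,0)=+0→OO/.X/.X/XO/X.; (4,1)=+0→OO/.X/.X/.O/XX
ply 3, O at OO/XX/.X/.O/X. | (2,0)=+0→OO/XX/OX/.O/X.*; (3,0)=+0→OO/XX/.X/OO/X.; (4,1)=+0→OO/XX/.X/.O/XO
ply 4, X at OO/XX/OX/.O/X. | (3,0)=+0→OO/XX/OX/XO/X.*; (4,1)=+0→OO/XX/OX/.O/XX
ply 5, O at OO/XX/OX/XO/X. | (4,1)=+0→OO/XX/OX/XO/XO*
ply 6: OO/XX/OX/XO/XO is terminal +0 (X); from OO/.X/.X/../X. depth 6

O winning at [OO/.X/.X/../X.]: False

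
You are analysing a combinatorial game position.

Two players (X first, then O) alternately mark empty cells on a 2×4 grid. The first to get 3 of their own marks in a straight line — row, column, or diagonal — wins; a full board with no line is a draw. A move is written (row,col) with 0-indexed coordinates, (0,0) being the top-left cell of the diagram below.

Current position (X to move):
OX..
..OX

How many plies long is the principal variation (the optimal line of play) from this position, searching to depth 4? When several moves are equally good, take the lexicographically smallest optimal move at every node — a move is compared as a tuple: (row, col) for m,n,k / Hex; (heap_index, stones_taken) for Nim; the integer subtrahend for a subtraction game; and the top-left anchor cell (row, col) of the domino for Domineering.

ply 1, X at OX../..OX | (0,2)=+0→OXX./..OX*; (0,3)=+0→OX.X/..OX; (1,0)=+0→OX../X.OX; (1,1)=+0→OX../.XOX
ply 2, O at OXX./..OX | (0,3)=+0→OXXO/..OX*; (1,0)=-1→OXX./O.OX; (1,1)=-1→OXX./.OOX
ply 3, X at OXXO/..OX | (1,0)=+0→OXXO/X.OX*; (1,1)=+0→OXXO/.XOX
ply 4, O at OXXO/X.OX | (1,1)=+0→OXXO/XOOX*
ply 5: OXXO/XOOX is terminal +0 (X); from OX../..OX depth 4

PV length from [OX../..OX]: 4 plies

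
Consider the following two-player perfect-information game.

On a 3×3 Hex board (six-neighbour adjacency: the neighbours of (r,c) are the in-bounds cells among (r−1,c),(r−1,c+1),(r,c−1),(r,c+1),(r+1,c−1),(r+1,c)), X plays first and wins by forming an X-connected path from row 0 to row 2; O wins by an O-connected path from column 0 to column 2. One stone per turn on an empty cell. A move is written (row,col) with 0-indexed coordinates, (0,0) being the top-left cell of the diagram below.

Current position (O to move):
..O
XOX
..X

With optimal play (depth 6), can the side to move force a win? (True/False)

[..O/XOX/..X] O move#1: (0,0):+1/O.O/XOX/..X*, (0,1):+1/.OO/XOX/..X, (2,0):+1/..O/XOX/O.X, (2,1):-1/..O/XOX/.OX
[O.O/XOX/..X] X move#2: (0,1):-1/OXO/XOX/..X*, (2,0):-1/O.O/XOX/X.X, (2,1):-1/O.O/XOX/.XX
[OXO/XOX/..X] O move#3: (2,0):+1/OXO/XOX/O.X*, (2,1):-1/OXO/XOX/.OX
[OXO/XOX/O.X] end (terminal -1, X#4); searched ..O/XOX/..X to 6

O winning at [..O/XOX/..X]: True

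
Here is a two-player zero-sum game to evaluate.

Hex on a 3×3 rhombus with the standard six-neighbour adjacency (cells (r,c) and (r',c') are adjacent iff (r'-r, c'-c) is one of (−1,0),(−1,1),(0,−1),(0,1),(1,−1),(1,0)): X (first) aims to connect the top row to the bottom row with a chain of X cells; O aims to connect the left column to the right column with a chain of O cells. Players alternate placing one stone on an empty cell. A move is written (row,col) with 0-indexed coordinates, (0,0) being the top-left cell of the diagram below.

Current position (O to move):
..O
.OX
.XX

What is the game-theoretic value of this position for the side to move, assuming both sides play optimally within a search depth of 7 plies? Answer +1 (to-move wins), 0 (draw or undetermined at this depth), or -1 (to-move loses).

value(..O/.OX/.XX, O) = +1

ply 1, O at ..O/.OX/.XX | (0,0)=+1→O.O/.OX/.XX*; (0,1)=+1→.OO/.OX/.XX; (1,0)=+1→..O/OOX/.XX; (2,0)=+1→..O/.OX/OXX
ply 2, X at O.O/.OX/.XX | (0,1)=-1→OXO/.OX/.XX*; (1,0)=-1→O.O/XOX/.XX; (2,0)=-1→O.O/.OX/XXX
ply 3, O at OXO/.OX/.XX | (1,0)=+1→OXO/OOX/.XX*; (2,0)=+1→OXO/.OX/OXX
ply 4: OXO/OOX/.XX is terminal -1 (X); from ..O/.OX/.XX depth 7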